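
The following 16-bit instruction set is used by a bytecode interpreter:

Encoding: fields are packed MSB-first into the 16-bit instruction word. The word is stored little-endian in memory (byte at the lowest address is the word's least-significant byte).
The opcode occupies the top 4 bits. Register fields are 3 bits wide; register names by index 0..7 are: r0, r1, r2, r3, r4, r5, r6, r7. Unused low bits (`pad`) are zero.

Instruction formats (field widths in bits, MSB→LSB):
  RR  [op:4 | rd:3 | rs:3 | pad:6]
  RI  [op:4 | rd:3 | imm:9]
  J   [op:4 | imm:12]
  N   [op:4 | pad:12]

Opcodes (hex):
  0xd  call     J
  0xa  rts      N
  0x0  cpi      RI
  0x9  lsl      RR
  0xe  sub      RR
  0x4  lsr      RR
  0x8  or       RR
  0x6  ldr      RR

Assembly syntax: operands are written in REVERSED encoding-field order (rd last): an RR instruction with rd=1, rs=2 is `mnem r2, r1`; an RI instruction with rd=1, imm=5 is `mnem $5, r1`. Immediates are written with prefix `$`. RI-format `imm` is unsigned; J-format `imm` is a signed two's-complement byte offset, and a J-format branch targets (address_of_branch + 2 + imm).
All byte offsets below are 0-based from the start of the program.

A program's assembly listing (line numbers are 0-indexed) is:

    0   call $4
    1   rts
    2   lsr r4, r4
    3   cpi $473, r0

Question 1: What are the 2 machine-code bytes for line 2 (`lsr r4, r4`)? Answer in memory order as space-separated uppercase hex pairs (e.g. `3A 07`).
00 49

L2: lsr op=0x4:4|rd=4:3|rs=4:3|pad=0:6 ⇒ 0x4900 ⇒ little 00 49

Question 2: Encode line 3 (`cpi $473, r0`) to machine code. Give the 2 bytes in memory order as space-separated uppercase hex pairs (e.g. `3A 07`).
D9 01

3. cpi fields op=0x0:4|rd=0:3|imm=473:9 → word 01d9h → d9 01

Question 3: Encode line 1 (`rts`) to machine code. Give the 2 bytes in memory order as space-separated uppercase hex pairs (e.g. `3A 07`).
1. rts fields op=0xa:4|pad=0:12 → word a000h → 00 a0

00 A0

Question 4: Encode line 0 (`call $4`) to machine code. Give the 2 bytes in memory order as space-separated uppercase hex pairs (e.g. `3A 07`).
L0: call op=0xd:4|imm=4:12 ⇒ 0xd004 ⇒ little 04 d0

04 D0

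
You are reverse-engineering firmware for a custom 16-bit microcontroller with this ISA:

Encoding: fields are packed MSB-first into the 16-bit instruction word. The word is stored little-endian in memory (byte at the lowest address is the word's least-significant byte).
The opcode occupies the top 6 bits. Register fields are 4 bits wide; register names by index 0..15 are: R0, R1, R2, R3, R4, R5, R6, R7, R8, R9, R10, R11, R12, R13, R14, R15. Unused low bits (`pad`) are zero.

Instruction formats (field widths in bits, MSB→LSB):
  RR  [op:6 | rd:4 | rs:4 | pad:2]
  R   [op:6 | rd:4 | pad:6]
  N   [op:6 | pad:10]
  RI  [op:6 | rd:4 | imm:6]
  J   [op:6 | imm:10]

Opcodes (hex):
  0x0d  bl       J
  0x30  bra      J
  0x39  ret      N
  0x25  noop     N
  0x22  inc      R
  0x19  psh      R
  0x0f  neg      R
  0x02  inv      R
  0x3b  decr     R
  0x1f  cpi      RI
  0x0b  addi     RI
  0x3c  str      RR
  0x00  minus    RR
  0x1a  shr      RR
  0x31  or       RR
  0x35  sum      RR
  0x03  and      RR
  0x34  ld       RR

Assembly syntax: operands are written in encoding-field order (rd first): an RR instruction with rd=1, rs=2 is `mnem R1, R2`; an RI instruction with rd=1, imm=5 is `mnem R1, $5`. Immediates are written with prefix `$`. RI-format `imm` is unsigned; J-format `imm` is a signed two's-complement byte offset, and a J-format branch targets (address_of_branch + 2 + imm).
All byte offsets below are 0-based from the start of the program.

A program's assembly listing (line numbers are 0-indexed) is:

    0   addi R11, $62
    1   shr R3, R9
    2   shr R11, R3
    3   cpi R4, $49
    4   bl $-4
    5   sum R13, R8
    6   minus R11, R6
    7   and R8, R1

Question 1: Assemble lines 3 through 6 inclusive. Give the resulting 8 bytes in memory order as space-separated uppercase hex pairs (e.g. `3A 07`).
3. cpi fields op=0x1f:6|rd=4:4|imm=49:6 → word 7d31h → 31 7d
4. bl fields op=0xd:6|imm=-4:10 → word 37fch → fc 37
5. sum fields op=0x35:6|rd=13:4|rs=8:4|pad=0:2 → word d760h → 60 d7
6. minus fields op=0x0:6|rd=11:4|rs=6:4|pad=0:2 → word 02d8h → d8 02

31 7D FC 37 60 D7 D8 02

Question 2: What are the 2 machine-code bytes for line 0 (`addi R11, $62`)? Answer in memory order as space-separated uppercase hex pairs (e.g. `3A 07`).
L0: addi op=0xb:6|rd=11:4|imm=62:6 ⇒ 0x2efe ⇒ little fe 2e

FE 2E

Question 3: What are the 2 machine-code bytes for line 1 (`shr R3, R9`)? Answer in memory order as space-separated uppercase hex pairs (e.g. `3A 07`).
1. shr fields op=0x1a:6|rd=3:4|rs=9:4|pad=0:2 → word 68e4h → e4 68

E4 68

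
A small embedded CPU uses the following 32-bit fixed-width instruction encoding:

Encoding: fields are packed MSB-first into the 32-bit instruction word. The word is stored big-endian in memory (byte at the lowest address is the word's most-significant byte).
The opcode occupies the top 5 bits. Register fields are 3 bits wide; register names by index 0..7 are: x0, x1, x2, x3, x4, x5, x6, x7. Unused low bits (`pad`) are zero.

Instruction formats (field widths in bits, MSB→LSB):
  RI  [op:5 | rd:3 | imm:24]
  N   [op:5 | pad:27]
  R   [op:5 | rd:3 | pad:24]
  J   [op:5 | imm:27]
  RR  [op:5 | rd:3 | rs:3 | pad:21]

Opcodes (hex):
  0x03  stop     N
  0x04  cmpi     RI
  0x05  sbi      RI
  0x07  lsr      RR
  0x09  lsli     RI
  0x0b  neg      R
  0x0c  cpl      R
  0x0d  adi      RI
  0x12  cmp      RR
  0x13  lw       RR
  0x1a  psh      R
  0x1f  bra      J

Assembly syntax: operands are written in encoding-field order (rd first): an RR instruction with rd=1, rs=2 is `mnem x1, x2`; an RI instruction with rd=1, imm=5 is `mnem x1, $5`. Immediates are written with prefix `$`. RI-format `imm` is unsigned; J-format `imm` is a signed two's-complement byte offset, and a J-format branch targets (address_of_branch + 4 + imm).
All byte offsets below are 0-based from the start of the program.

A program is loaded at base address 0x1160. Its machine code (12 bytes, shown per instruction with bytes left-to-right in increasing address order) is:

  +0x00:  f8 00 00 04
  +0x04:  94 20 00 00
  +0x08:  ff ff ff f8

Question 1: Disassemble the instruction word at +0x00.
[00] f8 00 00 04 → 0xf8000004
  top 5b → 0x1f → bra [J]
  imm: (w>>0)&0x7ffffff=0x4 → $4

bra $4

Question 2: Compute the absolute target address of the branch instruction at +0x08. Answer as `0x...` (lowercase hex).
0x1164

off 0x08: read ff ff ff f8 as big → 0xfffffff8
  opcode bits[31:27]=0x1f: bra/J
  [26:0] imm=134217720 (s27→-8) = $-8
  target = base 0x1160 + off 0x08 + 4 + imm -8 = 0x1164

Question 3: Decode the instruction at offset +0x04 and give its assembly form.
cmp x4, x1

off 0x04: read 94 20 00 00 as big → 0x94200000
  op=0x94200000>>27=0x12 ⇒ cmp (RR)
  rd@[26:24]=0x4 ⇒ x4
  rs@[23:21]=0x1 ⇒ x1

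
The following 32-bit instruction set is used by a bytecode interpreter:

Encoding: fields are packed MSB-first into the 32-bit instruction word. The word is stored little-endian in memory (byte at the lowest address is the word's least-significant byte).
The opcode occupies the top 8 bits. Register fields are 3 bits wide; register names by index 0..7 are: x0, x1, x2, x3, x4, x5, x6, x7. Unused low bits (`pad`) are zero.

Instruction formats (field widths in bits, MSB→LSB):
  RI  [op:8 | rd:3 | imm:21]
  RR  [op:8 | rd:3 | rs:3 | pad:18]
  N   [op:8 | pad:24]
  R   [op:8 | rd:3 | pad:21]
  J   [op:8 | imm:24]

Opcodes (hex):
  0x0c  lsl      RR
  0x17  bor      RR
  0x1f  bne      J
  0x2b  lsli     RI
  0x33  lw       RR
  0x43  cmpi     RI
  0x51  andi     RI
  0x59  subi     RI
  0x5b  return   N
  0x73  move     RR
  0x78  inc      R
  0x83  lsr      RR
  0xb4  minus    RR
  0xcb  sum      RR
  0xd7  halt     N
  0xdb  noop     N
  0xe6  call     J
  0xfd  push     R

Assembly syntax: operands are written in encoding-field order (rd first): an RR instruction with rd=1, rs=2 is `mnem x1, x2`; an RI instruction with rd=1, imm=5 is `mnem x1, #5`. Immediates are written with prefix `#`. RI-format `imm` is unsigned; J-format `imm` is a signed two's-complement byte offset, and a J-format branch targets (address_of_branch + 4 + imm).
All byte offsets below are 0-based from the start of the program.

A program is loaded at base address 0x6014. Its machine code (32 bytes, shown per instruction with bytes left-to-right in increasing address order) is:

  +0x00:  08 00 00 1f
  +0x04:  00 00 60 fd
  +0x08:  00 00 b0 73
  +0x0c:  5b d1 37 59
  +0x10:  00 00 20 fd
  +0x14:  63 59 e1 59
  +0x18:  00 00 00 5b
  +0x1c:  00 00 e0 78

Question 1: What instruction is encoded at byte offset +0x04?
push x3

+0x04: 00 00 60 fd ⇒ word 0xfd600000 (little)
  top 8b → 0xfd → push [R]
  [23:21] rd=3 = x3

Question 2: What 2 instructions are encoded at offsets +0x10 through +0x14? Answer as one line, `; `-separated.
[10] 00 00 20 fd → 0xfd200000
  opcode bits[31:24]=0xfd: push/R
  rd@[23:21]=0x1 ⇒ x1
[14] 63 59 e1 59 → 0x59e15963
  opcode bits[31:24]=0x59: subi/RI
  rd@[23:21]=0x7 ⇒ x7
  imm@[20:0]=0x15963 ⇒ #88419

push x1; subi x7, #88419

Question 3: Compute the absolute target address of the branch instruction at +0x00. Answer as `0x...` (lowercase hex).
0x6020

off 0x00: read 08 00 00 1f as little → 0x1f000008
  opcode bits[31:24]=0x1f: bne/J
  imm: (w>>0)&0xffffff=0x8 → #8
  target = base 0x6014 + off 0x00 + 4 + imm 8 = 0x6020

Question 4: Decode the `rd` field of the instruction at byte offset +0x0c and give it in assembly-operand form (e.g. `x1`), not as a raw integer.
x1

@+0c  little-endian(5b d1 37 59) = 0x5937d15b
  top 8b → 0x59 → subi [RI]
  rd@[23:21]=0x1 ⇒ x1
  imm@[20:0]=0x17d15b ⇒ #1560923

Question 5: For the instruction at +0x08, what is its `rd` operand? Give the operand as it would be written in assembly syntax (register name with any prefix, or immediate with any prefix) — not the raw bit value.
x5

off 0x08: read 00 00 b0 73 as little → 0x73b00000
  opcode bits[31:24]=0x73: move/RR
  [23:21] rd=5 = x5
  [20:18] rs=4 = x4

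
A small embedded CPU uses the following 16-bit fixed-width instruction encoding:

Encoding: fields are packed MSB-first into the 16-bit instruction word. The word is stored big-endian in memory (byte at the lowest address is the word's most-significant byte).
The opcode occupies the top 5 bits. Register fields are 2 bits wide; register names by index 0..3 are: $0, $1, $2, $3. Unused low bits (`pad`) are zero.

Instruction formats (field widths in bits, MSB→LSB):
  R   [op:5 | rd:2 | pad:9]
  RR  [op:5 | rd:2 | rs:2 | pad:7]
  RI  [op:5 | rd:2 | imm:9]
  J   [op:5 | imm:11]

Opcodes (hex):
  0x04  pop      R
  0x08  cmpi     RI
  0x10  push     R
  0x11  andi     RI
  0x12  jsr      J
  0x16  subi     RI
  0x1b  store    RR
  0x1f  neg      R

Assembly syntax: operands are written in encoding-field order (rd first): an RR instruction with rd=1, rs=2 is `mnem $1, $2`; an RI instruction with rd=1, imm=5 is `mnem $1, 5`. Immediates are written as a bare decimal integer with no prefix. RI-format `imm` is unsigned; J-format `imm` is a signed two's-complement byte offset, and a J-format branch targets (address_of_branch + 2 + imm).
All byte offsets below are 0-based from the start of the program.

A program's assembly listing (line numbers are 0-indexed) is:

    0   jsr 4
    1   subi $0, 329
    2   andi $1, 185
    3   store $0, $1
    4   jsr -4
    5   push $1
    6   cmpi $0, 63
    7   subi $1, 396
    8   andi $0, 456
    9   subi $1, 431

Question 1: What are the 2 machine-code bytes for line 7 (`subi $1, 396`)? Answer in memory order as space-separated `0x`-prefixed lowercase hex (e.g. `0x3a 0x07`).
L7: subi op=0x16:5|rd=1:2|imm=396:9 ⇒ 0xb38c ⇒ big b3 8c

0xb3 0x8c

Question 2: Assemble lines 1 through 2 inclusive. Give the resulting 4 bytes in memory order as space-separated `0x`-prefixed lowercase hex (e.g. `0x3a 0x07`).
1. subi fields op=0x16:5|rd=0:2|imm=329:9 → word b149h → b1 49
2. andi fields op=0x11:5|rd=1:2|imm=185:9 → word 8ab9h → 8a b9

0xb1 0x49 0x8a 0xb9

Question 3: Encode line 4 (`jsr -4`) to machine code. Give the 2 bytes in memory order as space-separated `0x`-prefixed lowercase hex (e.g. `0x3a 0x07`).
0x97 0xfc

line 4 (jsr): pack op=0x12:5|imm=-4:11 = 0x97fc; big→ 97 fc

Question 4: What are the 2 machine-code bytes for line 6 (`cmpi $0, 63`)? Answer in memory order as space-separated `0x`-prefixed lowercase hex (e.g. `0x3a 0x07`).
0x40 0x3f

6. cmpi fields op=0x8:5|rd=0:2|imm=63:9 → word 403fh → 40 3f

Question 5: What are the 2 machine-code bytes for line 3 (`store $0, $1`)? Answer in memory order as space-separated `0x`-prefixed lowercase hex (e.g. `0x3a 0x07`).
0xd8 0x80

3. store fields op=0x1b:5|rd=0:2|rs=1:2|pad=0:7 → word d880h → d8 80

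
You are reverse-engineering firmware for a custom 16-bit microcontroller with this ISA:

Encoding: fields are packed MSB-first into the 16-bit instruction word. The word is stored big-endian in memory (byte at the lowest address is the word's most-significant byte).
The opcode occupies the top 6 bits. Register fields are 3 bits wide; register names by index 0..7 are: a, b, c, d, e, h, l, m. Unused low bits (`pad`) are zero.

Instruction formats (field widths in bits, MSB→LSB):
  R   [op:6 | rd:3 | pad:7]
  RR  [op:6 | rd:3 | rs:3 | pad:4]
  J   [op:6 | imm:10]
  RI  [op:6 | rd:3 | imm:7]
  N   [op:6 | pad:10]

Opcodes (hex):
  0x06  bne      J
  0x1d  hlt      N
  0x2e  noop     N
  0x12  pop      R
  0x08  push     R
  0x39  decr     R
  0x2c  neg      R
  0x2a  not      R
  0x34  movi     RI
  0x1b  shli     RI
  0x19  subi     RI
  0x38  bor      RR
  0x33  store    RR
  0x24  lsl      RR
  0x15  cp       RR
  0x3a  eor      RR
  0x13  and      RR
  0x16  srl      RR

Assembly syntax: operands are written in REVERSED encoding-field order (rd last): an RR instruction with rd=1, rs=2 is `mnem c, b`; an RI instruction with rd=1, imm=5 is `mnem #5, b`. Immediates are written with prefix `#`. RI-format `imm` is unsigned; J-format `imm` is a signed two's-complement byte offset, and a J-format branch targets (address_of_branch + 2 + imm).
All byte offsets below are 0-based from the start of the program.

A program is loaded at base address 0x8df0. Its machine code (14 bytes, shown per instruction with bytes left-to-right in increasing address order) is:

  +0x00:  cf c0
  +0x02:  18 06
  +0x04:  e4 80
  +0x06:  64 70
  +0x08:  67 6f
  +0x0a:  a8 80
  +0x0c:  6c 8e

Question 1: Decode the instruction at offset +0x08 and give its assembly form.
subi #111, l

off 0x08: read 67 6f as big → 0x676f
  opcode bits[15:10]=0x19: subi/RI
  rd@[9:7]=0x6 ⇒ l
  imm@[6:0]=0x6f ⇒ #111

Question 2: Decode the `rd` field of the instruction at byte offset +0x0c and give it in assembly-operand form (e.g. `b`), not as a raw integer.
@+0c  big-endian(6c 8e) = 0x6c8e
  op=0x6c8e>>10=0x1b ⇒ shli (RI)
  rd: (w>>7)&0x7=0x1 → b
  imm: (w>>0)&0x7f=0xe → #14

b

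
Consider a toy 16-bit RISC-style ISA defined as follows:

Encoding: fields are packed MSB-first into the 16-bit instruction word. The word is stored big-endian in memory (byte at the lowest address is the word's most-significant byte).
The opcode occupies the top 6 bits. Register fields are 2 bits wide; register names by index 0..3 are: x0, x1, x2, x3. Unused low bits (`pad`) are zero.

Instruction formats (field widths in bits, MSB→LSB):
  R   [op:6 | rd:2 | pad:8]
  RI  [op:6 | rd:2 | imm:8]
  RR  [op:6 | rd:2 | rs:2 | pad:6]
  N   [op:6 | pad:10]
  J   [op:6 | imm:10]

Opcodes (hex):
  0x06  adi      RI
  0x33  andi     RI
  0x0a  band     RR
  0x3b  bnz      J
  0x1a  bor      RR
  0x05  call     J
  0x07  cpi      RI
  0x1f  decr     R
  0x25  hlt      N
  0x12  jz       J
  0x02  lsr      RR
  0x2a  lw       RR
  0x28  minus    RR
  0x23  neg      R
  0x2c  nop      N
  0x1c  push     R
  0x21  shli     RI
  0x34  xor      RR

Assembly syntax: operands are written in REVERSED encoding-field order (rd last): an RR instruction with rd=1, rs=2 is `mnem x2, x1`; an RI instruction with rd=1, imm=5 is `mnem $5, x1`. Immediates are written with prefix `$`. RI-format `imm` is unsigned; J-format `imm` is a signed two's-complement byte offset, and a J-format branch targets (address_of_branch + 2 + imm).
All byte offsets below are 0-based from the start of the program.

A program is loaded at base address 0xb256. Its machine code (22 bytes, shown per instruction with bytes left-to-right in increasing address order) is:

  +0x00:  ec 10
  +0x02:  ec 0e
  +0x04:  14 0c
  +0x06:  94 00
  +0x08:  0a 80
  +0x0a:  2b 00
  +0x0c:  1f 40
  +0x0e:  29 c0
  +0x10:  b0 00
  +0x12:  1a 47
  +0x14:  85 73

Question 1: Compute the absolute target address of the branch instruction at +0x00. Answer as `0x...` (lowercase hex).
0xb268

@+00  big-endian(ec 10) = 0xec10
  opcode bits[15:10]=0x3b: bnz/J
  imm@[9:0]=0x10 ⇒ $16
  target = base 0xb256 + off 0x00 + 2 + imm 16 = 0xb268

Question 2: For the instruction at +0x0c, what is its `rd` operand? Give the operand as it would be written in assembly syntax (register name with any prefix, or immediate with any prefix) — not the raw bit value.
x3

@+0c  big-endian(1f 40) = 0x1f40
  opcode bits[15:10]=0x7: cpi/RI
  rd@[9:8]=0x3 ⇒ x3
  imm@[7:0]=0x40 ⇒ $64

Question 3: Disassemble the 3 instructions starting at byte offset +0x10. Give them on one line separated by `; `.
nop; adi $71, x2; shli $115, x1

+0x10: b0 00 ⇒ word 0xb000 (big)
  top 6b → 0x2c → nop [N]
+0x12: 1a 47 ⇒ word 0x1a47 (big)
  top 6b → 0x6 → adi [RI]
  rd: (w>>8)&0x3=0x2 → x2
  imm: (w>>0)&0xff=0x47 → $71
+0x14: 85 73 ⇒ word 0x8573 (big)
  top 6b → 0x21 → shli [RI]
  rd: (w>>8)&0x3=0x1 → x1
  imm: (w>>0)&0xff=0x73 → $115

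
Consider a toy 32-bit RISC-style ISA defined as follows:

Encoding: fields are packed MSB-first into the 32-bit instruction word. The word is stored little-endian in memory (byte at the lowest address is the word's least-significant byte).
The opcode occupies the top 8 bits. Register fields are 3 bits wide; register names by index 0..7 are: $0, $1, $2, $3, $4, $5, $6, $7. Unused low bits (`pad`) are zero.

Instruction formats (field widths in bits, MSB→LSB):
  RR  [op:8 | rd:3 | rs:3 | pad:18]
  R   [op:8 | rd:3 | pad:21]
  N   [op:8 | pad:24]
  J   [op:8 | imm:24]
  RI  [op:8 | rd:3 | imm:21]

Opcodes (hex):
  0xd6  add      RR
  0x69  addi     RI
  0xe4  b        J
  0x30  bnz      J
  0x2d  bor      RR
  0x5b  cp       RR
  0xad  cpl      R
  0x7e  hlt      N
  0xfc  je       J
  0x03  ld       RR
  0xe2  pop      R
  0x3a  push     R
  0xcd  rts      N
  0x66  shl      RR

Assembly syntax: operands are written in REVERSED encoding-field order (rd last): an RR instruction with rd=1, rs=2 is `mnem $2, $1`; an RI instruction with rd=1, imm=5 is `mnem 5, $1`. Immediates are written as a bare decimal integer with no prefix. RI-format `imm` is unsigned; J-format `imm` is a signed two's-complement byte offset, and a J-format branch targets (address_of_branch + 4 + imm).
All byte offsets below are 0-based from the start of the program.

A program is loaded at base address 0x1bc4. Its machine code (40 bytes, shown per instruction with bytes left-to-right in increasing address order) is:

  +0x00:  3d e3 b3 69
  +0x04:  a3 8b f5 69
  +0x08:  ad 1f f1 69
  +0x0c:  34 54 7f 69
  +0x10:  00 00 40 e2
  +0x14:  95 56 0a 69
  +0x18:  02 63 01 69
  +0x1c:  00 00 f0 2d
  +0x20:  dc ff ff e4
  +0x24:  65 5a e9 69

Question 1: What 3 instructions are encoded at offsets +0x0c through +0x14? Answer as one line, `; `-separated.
+0x0c: 34 54 7f 69 ⇒ word 0x697f5434 (little)
  op=0x697f5434>>24=0x69 ⇒ addi (RI)
  rd: (w>>21)&0x7=0x3 → $3
  imm: (w>>0)&0x1fffff=0x1f5434 → 2053172
+0x10: 00 00 40 e2 ⇒ word 0xe2400000 (little)
  op=0xe2400000>>24=0xe2 ⇒ pop (R)
  rd: (w>>21)&0x7=0x2 → $2
+0x14: 95 56 0a 69 ⇒ word 0x690a5695 (little)
  op=0x690a5695>>24=0x69 ⇒ addi (RI)
  rd: (w>>21)&0x7=0x0 → $0
  imm: (w>>0)&0x1fffff=0xa5695 → 677525

addi 2053172, $3; pop $2; addi 677525, $0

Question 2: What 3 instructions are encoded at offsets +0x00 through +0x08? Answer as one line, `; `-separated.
addi 1303357, $5; addi 1412003, $7; addi 1122221, $7

off 0x00: read 3d e3 b3 69 as little → 0x69b3e33d
  top 8b → 0x69 → addi [RI]
  rd: (w>>21)&0x7=0x5 → $5
  imm: (w>>0)&0x1fffff=0x13e33d → 1303357
off 0x04: read a3 8b f5 69 as little → 0x69f58ba3
  top 8b → 0x69 → addi [RI]
  rd: (w>>21)&0x7=0x7 → $7
  imm: (w>>0)&0x1fffff=0x158ba3 → 1412003
off 0x08: read ad 1f f1 69 as little → 0x69f11fad
  top 8b → 0x69 → addi [RI]
  rd: (w>>21)&0x7=0x7 → $7
  imm: (w>>0)&0x1fffff=0x111fad → 1122221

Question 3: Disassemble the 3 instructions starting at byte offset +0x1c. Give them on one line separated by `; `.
@+1c  little-endian(00 00 f0 2d) = 0x2df00000
  op=0x2df00000>>24=0x2d ⇒ bor (RR)
  rd@[23:21]=0x7 ⇒ $7
  rs@[20:18]=0x4 ⇒ $4
@+20  little-endian(dc ff ff e4) = 0xe4ffffdc
  op=0xe4ffffdc>>24=0xe4 ⇒ b (J)
  imm@[23:0]=0xffffdc (s24→-36) ⇒ -36
@+24  little-endian(65 5a e9 69) = 0x69e95a65
  op=0x69e95a65>>24=0x69 ⇒ addi (RI)
  rd@[23:21]=0x7 ⇒ $7
  imm@[20:0]=0x95a65 ⇒ 612965

bor $4, $7; b -36; addi 612965, $7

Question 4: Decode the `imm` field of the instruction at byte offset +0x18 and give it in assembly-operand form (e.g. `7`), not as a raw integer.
90882

@+18  little-endian(02 63 01 69) = 0x69016302
  op=0x69016302>>24=0x69 ⇒ addi (RI)
  [23:21] rd=0 = $0
  [20:0] imm=90882 = 90882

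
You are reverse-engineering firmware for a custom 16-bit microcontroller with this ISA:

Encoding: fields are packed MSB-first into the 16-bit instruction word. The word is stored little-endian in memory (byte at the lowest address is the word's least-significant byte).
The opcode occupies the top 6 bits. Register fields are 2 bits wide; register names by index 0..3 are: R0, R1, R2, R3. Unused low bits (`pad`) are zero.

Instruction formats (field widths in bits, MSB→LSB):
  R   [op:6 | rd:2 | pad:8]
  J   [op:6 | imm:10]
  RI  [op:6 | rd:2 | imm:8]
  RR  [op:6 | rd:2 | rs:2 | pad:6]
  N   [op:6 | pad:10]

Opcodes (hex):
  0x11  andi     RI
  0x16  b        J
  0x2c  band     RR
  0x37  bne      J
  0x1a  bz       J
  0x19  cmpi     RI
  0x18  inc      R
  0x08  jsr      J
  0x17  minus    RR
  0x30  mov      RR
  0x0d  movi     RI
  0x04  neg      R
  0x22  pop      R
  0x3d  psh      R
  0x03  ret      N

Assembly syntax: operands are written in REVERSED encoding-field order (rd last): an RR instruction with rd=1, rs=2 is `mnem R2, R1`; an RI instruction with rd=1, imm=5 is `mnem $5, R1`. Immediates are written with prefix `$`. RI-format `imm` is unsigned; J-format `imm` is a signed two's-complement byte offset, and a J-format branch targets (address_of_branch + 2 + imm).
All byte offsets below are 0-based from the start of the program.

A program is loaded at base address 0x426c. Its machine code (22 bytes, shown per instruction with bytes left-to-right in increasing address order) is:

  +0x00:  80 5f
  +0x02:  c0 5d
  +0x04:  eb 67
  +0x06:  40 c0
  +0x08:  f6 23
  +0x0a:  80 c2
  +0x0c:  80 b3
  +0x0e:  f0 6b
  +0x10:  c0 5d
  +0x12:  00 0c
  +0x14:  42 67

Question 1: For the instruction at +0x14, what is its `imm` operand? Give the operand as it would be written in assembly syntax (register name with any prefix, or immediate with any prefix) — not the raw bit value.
+0x14: 42 67 ⇒ word 0x6742 (little)
  op=0x6742>>10=0x19 ⇒ cmpi (RI)
  [9:8] rd=3 = R3
  [7:0] imm=66 = $66

$66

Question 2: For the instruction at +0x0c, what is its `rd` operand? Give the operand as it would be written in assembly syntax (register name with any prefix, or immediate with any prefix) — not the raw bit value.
off 0x0c: read 80 b3 as little → 0xb380
  top 6b → 0x2c → band [RR]
  rd@[9:8]=0x3 ⇒ R3
  rs@[7:6]=0x2 ⇒ R2

R3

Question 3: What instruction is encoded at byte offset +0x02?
@+02  little-endian(c0 5d) = 0x5dc0
  op=0x5dc0>>10=0x17 ⇒ minus (RR)
  rd@[9:8]=0x1 ⇒ R1
  rs@[7:6]=0x3 ⇒ R3

minus R3, R1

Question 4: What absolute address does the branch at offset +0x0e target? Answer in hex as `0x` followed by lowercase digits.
0x426c

off 0x0e: read f0 6b as little → 0x6bf0
  opcode bits[15:10]=0x1a: bz/J
  [9:0] imm=1008 (s10→-16) = $-16
  target = base 0x426c + off 0x0e + 2 + imm -16 = 0x426c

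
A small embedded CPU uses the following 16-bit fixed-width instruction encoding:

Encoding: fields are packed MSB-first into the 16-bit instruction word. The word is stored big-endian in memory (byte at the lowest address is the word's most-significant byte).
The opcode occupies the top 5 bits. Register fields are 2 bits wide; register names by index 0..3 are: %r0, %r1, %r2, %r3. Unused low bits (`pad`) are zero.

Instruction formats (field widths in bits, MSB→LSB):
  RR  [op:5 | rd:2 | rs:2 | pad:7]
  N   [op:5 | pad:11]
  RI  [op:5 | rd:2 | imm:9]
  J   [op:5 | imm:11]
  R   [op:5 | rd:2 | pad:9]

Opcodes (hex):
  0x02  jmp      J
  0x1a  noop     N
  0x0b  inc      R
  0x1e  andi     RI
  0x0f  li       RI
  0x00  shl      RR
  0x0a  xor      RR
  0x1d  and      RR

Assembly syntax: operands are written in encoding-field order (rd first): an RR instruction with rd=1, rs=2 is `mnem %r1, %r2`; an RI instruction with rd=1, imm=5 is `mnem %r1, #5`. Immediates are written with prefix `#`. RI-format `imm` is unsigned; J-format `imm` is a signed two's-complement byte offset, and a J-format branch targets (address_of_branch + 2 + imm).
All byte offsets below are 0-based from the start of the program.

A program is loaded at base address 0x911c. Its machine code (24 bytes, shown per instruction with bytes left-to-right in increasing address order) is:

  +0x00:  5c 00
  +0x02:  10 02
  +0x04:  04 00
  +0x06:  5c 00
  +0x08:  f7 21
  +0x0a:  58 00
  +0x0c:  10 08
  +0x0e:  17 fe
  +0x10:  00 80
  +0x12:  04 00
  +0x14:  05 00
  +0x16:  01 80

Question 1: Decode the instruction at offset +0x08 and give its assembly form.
off 0x08: read f7 21 as big → 0xf721
  top 5b → 0x1e → andi [RI]
  rd: (w>>9)&0x3=0x3 → %r3
  imm: (w>>0)&0x1ff=0x121 → #289

andi %r3, #289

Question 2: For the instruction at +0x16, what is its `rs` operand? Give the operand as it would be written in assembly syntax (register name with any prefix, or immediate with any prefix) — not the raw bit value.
+0x16: 01 80 ⇒ word 0x0180 (big)
  opcode bits[15:11]=0x0: shl/RR
  rd@[10:9]=0x0 ⇒ %r0
  rs@[8:7]=0x3 ⇒ %r3

%r3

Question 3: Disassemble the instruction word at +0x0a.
[0a] 58 00 → 0x5800
  top 5b → 0xb → inc [R]
  [10:9] rd=0 = %r0

inc %r0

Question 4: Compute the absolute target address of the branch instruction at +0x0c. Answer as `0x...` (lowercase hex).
[0c] 10 08 → 0x1008
  top 5b → 0x2 → jmp [J]
  [10:0] imm=8 = #8
  target = base 0x911c + off 0x0c + 2 + imm 8 = 0x9132

0x9132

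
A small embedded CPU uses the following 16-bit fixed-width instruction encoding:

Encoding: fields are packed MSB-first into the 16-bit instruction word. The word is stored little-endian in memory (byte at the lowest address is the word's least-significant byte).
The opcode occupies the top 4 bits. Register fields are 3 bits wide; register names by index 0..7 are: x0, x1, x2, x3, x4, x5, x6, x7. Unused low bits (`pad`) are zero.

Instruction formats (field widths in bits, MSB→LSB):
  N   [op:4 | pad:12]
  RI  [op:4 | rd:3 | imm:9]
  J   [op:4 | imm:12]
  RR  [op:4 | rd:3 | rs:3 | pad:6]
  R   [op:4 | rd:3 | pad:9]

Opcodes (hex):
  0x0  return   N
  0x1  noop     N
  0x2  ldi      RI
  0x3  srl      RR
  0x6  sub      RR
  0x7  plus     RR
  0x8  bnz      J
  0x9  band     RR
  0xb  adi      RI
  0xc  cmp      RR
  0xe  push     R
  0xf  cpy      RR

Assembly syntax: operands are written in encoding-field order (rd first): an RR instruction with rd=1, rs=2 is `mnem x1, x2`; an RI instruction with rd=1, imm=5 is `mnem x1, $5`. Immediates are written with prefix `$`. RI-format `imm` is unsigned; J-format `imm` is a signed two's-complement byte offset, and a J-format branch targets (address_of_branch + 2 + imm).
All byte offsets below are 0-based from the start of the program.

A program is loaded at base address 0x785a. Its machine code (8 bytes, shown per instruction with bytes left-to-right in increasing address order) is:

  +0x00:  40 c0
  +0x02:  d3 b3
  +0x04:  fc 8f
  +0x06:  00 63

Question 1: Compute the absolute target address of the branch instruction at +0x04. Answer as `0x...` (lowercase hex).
0x785c

off 0x04: read fc 8f as little → 0x8ffc
  opcode bits[15:12]=0x8: bnz/J
  imm: (w>>0)&0xfff=0xffc (s12→-4) → $-4
  target = base 0x785a + off 0x04 + 2 + imm -4 = 0x785c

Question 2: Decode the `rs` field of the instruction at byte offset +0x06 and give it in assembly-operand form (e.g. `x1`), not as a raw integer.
off 0x06: read 00 63 as little → 0x6300
  op=0x6300>>12=0x6 ⇒ sub (RR)
  rd: (w>>9)&0x7=0x1 → x1
  rs: (w>>6)&0x7=0x4 → x4

x4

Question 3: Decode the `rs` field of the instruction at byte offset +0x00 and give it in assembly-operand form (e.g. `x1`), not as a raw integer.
x1

off 0x00: read 40 c0 as little → 0xc040
  op=0xc040>>12=0xc ⇒ cmp (RR)
  [11:9] rd=0 = x0
  [8:6] rs=1 = x1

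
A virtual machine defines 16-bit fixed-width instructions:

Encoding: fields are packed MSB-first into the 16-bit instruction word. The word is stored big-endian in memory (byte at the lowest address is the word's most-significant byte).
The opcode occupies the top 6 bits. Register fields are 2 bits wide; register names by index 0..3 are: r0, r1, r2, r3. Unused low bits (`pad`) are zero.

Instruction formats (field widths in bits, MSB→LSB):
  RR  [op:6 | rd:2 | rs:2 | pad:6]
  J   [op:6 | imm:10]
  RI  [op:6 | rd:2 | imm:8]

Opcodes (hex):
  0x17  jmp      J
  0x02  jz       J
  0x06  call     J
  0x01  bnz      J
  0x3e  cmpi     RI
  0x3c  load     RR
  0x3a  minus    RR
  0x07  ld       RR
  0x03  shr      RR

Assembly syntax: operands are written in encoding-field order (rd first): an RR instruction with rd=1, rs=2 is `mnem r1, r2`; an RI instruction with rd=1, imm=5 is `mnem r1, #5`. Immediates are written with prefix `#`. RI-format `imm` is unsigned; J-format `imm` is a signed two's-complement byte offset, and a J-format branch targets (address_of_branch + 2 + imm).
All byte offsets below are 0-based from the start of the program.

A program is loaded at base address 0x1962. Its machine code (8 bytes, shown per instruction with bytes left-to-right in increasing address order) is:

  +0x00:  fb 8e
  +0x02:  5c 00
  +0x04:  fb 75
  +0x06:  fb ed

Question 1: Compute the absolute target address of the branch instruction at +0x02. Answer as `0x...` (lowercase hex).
0x1966

off 0x02: read 5c 00 as big → 0x5c00
  op=0x5c00>>10=0x17 ⇒ jmp (J)
  imm@[9:0]=0x0 ⇒ #0
  target = base 0x1962 + off 0x02 + 2 + imm 0 = 0x1966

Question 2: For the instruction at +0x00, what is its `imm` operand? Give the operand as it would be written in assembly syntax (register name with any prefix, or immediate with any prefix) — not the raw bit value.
@+00  big-endian(fb 8e) = 0xfb8e
  op=0xfb8e>>10=0x3e ⇒ cmpi (RI)
  rd: (w>>8)&0x3=0x3 → r3
  imm: (w>>0)&0xff=0x8e → #142

#142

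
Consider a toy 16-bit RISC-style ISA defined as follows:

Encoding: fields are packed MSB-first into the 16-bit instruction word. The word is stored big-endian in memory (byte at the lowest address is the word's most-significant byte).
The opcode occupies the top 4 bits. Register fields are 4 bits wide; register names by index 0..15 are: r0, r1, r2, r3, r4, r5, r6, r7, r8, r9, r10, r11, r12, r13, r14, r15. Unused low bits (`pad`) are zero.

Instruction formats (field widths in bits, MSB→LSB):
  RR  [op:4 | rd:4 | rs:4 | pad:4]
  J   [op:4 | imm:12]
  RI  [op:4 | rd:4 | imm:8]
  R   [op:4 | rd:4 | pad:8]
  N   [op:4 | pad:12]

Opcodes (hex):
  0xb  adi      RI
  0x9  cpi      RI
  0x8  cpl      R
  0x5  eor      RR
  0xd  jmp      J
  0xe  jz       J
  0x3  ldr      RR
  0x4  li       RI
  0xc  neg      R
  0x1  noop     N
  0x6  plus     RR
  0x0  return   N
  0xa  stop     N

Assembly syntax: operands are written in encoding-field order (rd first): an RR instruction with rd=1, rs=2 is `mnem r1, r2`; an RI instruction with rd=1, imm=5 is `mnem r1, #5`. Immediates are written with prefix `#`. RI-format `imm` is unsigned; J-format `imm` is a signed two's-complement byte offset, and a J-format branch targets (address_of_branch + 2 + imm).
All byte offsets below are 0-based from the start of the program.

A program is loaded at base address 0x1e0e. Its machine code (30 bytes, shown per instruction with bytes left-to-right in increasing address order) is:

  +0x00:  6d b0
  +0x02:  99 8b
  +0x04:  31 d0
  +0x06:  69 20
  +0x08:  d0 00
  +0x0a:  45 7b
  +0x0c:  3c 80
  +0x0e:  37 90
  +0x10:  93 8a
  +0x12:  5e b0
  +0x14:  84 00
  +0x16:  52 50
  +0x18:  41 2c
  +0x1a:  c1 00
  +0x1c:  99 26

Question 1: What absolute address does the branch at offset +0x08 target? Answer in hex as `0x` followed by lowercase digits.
0x1e18

+0x08: d0 00 ⇒ word 0xd000 (big)
  op=0xd000>>12=0xd ⇒ jmp (J)
  [11:0] imm=0 = #0
  target = base 0x1e0e + off 0x08 + 2 + imm 0 = 0x1e18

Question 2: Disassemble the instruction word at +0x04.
ldr r1, r13

[04] 31 d0 → 0x31d0
  top 4b → 0x3 → ldr [RR]
  rd: (w>>8)&0xf=0x1 → r1
  rs: (w>>4)&0xf=0xd → r13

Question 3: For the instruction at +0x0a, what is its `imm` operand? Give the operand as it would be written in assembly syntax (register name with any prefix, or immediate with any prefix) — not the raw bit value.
#123

off 0x0a: read 45 7b as big → 0x457b
  opcode bits[15:12]=0x4: li/RI
  [11:8] rd=5 = r5
  [7:0] imm=123 = #123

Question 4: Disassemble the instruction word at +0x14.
cpl r4

off 0x14: read 84 00 as big → 0x8400
  op=0x8400>>12=0x8 ⇒ cpl (R)
  [11:8] rd=4 = r4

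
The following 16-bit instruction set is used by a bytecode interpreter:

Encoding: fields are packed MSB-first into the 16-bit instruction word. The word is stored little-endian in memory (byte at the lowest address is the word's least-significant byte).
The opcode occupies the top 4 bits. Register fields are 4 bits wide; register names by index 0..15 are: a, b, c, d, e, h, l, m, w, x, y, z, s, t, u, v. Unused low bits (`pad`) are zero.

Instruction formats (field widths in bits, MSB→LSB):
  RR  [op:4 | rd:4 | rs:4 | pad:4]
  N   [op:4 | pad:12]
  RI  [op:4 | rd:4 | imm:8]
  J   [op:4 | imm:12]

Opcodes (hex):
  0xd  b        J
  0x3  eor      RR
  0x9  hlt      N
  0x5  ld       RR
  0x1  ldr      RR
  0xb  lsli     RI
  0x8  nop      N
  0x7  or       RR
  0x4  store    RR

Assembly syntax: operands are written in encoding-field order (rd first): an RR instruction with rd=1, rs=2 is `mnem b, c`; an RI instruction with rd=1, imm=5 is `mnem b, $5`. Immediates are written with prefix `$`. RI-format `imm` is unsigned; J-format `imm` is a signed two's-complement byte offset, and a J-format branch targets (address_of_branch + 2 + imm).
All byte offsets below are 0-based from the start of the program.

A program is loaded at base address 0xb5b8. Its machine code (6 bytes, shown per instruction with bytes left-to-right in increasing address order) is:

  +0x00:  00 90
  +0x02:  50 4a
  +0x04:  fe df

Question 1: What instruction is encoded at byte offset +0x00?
hlt

[00] 00 90 → 0x9000
  op=0x9000>>12=0x9 ⇒ hlt (N)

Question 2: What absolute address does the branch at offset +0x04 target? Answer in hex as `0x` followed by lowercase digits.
0xb5bc

@+04  little-endian(fe df) = 0xdffe
  top 4b → 0xd → b [J]
  imm@[11:0]=0xffe (s12→-2) ⇒ $-2
  target = base 0xb5b8 + off 0x04 + 2 + imm -2 = 0xb5bc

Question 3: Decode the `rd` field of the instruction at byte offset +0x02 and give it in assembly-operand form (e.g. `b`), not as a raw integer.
+0x02: 50 4a ⇒ word 0x4a50 (little)
  top 4b → 0x4 → store [RR]
  rd: (w>>8)&0xf=0xa → y
  rs: (w>>4)&0xf=0x5 → h

y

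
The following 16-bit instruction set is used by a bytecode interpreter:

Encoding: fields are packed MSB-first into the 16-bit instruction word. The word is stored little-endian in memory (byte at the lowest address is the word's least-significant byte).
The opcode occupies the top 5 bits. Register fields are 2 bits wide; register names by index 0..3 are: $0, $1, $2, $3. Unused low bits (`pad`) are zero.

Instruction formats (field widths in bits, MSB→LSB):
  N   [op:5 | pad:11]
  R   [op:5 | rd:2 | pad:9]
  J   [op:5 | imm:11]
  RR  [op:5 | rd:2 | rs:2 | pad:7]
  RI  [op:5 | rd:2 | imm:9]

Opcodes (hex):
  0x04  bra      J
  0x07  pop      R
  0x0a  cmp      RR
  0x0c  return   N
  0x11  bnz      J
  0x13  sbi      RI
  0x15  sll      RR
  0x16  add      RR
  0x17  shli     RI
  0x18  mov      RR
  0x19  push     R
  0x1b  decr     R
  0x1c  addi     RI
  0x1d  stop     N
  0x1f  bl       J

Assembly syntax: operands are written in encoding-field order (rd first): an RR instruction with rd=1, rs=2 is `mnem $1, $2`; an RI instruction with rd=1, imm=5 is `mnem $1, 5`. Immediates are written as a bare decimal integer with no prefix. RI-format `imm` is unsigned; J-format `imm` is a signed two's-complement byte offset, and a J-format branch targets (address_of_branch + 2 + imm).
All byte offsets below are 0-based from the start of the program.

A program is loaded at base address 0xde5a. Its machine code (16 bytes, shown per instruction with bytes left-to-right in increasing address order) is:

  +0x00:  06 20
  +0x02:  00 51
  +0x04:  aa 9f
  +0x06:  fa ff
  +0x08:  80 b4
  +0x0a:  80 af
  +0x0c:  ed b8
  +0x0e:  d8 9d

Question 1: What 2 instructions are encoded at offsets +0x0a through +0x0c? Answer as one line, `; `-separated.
sll $3, $3; shli $0, 237

+0x0a: 80 af ⇒ word 0xaf80 (little)
  top 5b → 0x15 → sll [RR]
  [10:9] rd=3 = $3
  [8:7] rs=3 = $3
+0x0c: ed b8 ⇒ word 0xb8ed (little)
  top 5b → 0x17 → shli [RI]
  [10:9] rd=0 = $0
  [8:0] imm=237 = 237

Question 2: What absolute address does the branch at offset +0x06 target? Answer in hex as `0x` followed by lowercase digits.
[06] fa ff → 0xfffa
  opcode bits[15:11]=0x1f: bl/J
  imm: (w>>0)&0x7ff=0x7fa (s11→-6) → -6
  target = base 0xde5a + off 0x06 + 2 + imm -6 = 0xde5c

0xde5c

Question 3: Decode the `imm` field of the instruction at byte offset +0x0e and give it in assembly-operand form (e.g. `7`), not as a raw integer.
472

off 0x0e: read d8 9d as little → 0x9dd8
  op=0x9dd8>>11=0x13 ⇒ sbi (RI)
  [10:9] rd=2 = $2
  [8:0] imm=472 = 472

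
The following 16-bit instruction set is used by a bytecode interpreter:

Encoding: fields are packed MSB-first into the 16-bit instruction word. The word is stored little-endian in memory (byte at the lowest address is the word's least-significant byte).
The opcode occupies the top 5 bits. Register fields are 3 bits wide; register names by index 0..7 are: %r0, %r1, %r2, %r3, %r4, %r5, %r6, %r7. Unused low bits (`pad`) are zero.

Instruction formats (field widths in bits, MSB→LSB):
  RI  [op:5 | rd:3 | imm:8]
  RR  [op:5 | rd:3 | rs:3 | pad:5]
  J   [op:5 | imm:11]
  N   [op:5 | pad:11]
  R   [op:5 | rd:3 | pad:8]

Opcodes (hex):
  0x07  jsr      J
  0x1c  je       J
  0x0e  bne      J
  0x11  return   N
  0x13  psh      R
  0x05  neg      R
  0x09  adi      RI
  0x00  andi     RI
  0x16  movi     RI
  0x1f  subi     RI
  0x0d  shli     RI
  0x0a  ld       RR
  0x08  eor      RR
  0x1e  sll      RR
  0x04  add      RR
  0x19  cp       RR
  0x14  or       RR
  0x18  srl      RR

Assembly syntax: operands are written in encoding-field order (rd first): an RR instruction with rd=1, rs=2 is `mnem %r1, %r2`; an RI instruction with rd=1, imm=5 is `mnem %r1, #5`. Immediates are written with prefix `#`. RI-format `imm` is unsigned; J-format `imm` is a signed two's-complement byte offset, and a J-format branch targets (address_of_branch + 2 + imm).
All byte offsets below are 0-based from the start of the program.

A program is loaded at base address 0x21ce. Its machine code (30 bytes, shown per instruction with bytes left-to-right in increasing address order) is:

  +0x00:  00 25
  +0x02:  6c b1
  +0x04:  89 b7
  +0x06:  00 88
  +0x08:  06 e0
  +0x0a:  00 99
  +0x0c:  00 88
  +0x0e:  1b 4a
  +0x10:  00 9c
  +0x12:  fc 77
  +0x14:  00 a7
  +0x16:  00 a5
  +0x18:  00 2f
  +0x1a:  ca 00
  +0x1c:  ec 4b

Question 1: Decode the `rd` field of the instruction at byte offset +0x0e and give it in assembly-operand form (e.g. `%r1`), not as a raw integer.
%r2

[0e] 1b 4a → 0x4a1b
  op=0x4a1b>>11=0x9 ⇒ adi (RI)
  rd@[10:8]=0x2 ⇒ %r2
  imm@[7:0]=0x1b ⇒ #27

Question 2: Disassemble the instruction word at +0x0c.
return

+0x0c: 00 88 ⇒ word 0x8800 (little)
  op=0x8800>>11=0x11 ⇒ return (N)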